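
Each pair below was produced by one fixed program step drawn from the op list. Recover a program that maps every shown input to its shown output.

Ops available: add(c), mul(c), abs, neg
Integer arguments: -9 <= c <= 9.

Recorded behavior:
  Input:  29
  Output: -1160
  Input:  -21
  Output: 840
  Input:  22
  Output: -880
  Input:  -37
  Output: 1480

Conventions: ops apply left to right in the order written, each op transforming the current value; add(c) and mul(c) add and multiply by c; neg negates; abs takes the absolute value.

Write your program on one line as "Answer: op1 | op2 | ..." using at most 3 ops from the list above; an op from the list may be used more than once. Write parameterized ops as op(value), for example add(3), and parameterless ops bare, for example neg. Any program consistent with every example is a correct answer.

mul(-8) | mul(5)

Check, running the answer program on each example:
  29 -> -232 -> -1160
  -21 -> 168 -> 840
  22 -> -176 -> -880
  -37 -> 296 -> 1480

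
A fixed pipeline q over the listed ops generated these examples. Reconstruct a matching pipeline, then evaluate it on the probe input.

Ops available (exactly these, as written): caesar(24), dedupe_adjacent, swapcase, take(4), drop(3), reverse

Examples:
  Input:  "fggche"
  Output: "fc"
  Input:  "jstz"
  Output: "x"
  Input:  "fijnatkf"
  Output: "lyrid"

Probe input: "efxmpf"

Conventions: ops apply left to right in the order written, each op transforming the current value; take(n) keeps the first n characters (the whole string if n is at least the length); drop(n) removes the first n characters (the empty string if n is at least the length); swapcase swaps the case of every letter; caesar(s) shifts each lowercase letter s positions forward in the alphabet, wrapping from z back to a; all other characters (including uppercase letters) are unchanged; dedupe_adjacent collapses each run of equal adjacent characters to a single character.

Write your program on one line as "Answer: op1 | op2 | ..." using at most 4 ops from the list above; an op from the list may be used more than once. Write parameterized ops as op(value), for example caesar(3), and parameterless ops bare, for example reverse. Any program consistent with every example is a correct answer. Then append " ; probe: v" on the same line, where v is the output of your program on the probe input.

caesar(24) | dedupe_adjacent | drop(3) ; probe: "knd"

Check, running the answer program on each example:
  "fggche" -> "deeafc" -> "deafc" -> "fc"
  "jstz" -> "hqrx" -> "hqrx" -> "x"
  "fijnatkf" -> "dghlyrid" -> "dghlyrid" -> "lyrid"
  probe: "efxmpf" -> "cdvknd" -> "cdvknd" -> "knd"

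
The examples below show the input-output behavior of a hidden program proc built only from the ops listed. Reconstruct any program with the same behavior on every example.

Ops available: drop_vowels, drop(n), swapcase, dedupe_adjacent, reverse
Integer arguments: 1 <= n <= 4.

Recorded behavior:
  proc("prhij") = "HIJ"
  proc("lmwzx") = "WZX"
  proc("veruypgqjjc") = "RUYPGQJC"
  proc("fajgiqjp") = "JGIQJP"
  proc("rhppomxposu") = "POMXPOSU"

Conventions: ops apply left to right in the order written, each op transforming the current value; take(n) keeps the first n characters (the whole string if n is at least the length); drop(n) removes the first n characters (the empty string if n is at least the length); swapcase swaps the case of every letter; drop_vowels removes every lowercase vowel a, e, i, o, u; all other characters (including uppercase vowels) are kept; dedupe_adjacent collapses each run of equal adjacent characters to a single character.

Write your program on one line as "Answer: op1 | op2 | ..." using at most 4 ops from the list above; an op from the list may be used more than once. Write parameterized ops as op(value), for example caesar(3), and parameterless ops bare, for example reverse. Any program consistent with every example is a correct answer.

dedupe_adjacent | swapcase | drop(1) | drop(1)

Check, running the answer program on each example:
  "prhij" -> "prhij" -> "PRHIJ" -> "RHIJ" -> "HIJ"
  "lmwzx" -> "lmwzx" -> "LMWZX" -> "MWZX" -> "WZX"
  "veruypgqjjc" -> "veruypgqjc" -> "VERUYPGQJC" -> "ERUYPGQJC" -> "RUYPGQJC"
  "fajgiqjp" -> "fajgiqjp" -> "FAJGIQJP" -> "AJGIQJP" -> "JGIQJP"
  "rhppomxposu" -> "rhpomxposu" -> "RHPOMXPOSU" -> "HPOMXPOSU" -> "POMXPOSU"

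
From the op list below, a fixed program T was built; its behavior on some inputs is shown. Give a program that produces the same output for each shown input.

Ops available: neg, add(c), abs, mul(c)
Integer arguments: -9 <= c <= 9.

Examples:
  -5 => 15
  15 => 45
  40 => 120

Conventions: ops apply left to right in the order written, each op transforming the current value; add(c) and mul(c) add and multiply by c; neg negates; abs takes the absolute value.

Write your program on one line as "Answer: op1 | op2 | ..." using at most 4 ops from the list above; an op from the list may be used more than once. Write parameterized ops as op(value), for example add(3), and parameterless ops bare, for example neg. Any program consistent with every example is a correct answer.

neg | mul(3) | abs

Check, running the answer program on each example:
  -5 -> 5 -> 15 -> 15
  15 -> -15 -> -45 -> 45
  40 -> -40 -> -120 -> 120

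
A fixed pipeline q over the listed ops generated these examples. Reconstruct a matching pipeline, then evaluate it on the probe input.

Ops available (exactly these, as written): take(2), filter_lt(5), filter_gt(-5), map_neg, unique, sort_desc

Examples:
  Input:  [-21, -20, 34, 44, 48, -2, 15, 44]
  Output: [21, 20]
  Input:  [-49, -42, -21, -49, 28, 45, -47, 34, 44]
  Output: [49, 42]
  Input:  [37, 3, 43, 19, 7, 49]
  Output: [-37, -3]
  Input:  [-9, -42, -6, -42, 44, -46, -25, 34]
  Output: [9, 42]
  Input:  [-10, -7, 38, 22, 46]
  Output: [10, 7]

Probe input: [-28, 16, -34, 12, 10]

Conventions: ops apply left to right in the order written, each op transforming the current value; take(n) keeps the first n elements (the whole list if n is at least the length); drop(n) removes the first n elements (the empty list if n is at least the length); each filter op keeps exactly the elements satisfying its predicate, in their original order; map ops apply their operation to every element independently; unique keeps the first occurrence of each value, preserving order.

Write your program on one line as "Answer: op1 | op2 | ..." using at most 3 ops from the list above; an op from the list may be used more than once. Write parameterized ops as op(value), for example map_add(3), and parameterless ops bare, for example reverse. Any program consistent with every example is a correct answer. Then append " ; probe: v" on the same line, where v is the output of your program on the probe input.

unique | map_neg | take(2) ; probe: [28, -16]

Check, running the answer program on each example:
  [-21, -20, 34, 44, 48, -2, 15, 44] -> [-21, -20, 34, 44, 48, -2, 15] -> [21, 20, -34, -44, -48, 2, -15] -> [21, 20]
  [-49, -42, -21, -49, 28, 45, -47, 34, 44] -> [-49, -42, -21, 28, 45, -47, 34, 44] -> [49, 42, 21, -28, -45, 47, -34, -44] -> [49, 42]
  [37, 3, 43, 19, 7, 49] -> [37, 3, 43, 19, 7, 49] -> [-37, -3, -43, -19, -7, -49] -> [-37, -3]
  [-9, -42, -6, -42, 44, -46, -25, 34] -> [-9, -42, -6, 44, -46, -25, 34] -> [9, 42, 6, -44, 46, 25, -34] -> [9, 42]
  [-10, -7, 38, 22, 46] -> [-10, -7, 38, 22, 46] -> [10, 7, -38, -22, -46] -> [10, 7]
  probe: [-28, 16, -34, 12, 10] -> [-28, 16, -34, 12, 10] -> [28, -16, 34, -12, -10] -> [28, -16]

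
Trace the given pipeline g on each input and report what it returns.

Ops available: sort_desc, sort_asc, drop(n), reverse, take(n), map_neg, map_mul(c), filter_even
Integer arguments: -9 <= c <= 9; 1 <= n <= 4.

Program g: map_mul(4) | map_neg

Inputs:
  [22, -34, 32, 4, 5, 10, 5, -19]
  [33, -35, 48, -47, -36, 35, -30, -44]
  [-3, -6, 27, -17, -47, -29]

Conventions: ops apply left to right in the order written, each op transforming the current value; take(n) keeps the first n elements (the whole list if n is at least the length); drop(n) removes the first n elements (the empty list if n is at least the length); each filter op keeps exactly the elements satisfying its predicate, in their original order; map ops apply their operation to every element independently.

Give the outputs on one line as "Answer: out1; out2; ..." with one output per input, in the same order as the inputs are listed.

[-88, 136, -128, -16, -20, -40, -20, 76]; [-132, 140, -192, 188, 144, -140, 120, 176]; [12, 24, -108, 68, 188, 116]

Execution, op by op:
  [22, -34, 32, 4, 5, 10, 5, -19] -> [88, -136, 128, 16, 20, 40, 20, -76] -> [-88, 136, -128, -16, -20, -40, -20, 76]
  [33, -35, 48, -47, -36, 35, -30, -44] -> [132, -140, 192, -188, -144, 140, -120, -176] -> [-132, 140, -192, 188, 144, -140, 120, 176]
  [-3, -6, 27, -17, -47, -29] -> [-12, -24, 108, -68, -188, -116] -> [12, 24, -108, 68, 188, 116]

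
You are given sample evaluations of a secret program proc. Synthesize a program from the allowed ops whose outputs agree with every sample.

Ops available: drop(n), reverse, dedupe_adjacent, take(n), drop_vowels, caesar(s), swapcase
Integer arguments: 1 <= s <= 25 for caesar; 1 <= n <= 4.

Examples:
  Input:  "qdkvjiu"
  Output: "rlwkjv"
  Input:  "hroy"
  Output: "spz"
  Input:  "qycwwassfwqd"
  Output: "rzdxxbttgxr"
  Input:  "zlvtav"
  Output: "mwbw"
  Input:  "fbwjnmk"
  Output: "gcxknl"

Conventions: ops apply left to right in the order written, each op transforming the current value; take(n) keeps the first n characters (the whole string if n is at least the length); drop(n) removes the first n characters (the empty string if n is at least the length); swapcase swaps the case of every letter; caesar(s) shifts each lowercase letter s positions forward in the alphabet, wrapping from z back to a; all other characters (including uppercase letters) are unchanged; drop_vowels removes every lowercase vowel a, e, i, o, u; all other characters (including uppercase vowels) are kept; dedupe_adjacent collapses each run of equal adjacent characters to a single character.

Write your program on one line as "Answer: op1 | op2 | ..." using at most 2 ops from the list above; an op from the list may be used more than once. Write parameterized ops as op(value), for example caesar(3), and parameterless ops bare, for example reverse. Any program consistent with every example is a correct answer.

caesar(1) | drop_vowels

Check, running the answer program on each example:
  "qdkvjiu" -> "relwkjv" -> "rlwkjv"
  "hroy" -> "ispz" -> "spz"
  "qycwwassfwqd" -> "rzdxxbttgxre" -> "rzdxxbttgxr"
  "zlvtav" -> "amwubw" -> "mwbw"
  "fbwjnmk" -> "gcxkonl" -> "gcxknl"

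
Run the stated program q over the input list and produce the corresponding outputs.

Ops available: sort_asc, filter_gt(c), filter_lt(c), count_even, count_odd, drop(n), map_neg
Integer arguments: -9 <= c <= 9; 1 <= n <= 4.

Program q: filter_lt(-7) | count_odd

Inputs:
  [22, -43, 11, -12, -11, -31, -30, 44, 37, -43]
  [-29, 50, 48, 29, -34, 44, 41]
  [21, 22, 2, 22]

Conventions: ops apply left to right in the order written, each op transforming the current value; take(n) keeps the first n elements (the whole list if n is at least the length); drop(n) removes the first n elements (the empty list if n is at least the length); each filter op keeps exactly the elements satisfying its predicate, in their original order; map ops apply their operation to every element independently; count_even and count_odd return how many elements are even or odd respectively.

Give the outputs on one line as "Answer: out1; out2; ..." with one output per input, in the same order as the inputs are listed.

4; 1; 0

Execution, op by op:
  [22, -43, 11, -12, -11, -31, -30, 44, 37, -43] -> [-43, -12, -11, -31, -30, -43] -> 4
  [-29, 50, 48, 29, -34, 44, 41] -> [-29, -34] -> 1
  [21, 22, 2, 22] -> [] -> 0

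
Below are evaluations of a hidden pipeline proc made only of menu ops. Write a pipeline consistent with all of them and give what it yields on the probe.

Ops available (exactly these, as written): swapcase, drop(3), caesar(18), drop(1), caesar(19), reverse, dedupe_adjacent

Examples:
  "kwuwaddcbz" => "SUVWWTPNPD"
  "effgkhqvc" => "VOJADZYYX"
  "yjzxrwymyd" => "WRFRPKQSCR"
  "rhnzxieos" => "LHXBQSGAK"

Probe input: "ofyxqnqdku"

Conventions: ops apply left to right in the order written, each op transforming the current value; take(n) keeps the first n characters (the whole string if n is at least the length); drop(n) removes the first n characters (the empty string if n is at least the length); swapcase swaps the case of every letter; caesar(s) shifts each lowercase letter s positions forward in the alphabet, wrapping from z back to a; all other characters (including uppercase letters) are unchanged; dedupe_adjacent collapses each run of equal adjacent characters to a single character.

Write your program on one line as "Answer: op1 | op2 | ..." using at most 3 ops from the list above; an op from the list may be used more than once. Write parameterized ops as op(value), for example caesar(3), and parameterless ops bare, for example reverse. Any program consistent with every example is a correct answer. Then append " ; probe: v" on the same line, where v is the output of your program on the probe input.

reverse | caesar(19) | swapcase ; probe: "NDWJGJQRYH"

Check, running the answer program on each example:
  "kwuwaddcbz" -> "zbcddawuwk" -> "suvwwtpnpd" -> "SUVWWTPNPD"
  "effgkhqvc" -> "cvqhkgffe" -> "vojadzyyx" -> "VOJADZYYX"
  "yjzxrwymyd" -> "dymywrxzjy" -> "wrfrpkqscr" -> "WRFRPKQSCR"
  "rhnzxieos" -> "soeixznhr" -> "lhxbqsgak" -> "LHXBQSGAK"
  probe: "ofyxqnqdku" -> "ukdqnqxyfo" -> "ndwjgjqryh" -> "NDWJGJQRYH"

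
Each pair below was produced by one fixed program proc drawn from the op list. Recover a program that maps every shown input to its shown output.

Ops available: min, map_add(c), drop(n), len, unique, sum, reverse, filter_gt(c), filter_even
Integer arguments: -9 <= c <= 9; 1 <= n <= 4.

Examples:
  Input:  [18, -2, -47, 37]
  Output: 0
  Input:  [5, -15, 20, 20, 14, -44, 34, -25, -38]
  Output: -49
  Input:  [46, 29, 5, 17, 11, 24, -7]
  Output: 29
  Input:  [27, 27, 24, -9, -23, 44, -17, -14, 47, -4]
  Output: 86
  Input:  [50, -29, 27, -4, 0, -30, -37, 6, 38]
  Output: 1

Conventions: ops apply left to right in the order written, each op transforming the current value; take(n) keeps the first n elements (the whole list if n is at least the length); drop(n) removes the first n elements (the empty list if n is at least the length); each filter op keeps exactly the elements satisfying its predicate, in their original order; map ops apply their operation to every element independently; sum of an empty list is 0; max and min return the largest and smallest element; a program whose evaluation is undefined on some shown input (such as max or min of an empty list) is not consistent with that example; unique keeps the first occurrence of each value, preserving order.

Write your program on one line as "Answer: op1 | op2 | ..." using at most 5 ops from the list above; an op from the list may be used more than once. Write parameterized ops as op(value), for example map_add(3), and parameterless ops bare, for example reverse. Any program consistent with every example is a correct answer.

drop(2) | map_add(6) | drop(3) | reverse | sum

Check, running the answer program on each example:
  [18, -2, -47, 37] -> [-47, 37] -> [-41, 43] -> [] -> [] -> 0
  [5, -15, 20, 20, 14, -44, 34, -25, -38] -> [20, 20, 14, -44, 34, -25, -38] -> [26, 26, 20, -38, 40, -19, -32] -> [-38, 40, -19, -32] -> [-32, -19, 40, -38] -> -49
  [46, 29, 5, 17, 11, 24, -7] -> [5, 17, 11, 24, -7] -> [11, 23, 17, 30, -1] -> [30, -1] -> [-1, 30] -> 29
  [27, 27, 24, -9, -23, 44, -17, -14, 47, -4] -> [24, -9, -23, 44, -17, -14, 47, -4] -> [30, -3, -17, 50, -11, -8, 53, 2] -> [50, -11, -8, 53, 2] -> [2, 53, -8, -11, 50] -> 86
  [50, -29, 27, -4, 0, -30, -37, 6, 38] -> [27, -4, 0, -30, -37, 6, 38] -> [33, 2, 6, -24, -31, 12, 44] -> [-24, -31, 12, 44] -> [44, 12, -31, -24] -> 1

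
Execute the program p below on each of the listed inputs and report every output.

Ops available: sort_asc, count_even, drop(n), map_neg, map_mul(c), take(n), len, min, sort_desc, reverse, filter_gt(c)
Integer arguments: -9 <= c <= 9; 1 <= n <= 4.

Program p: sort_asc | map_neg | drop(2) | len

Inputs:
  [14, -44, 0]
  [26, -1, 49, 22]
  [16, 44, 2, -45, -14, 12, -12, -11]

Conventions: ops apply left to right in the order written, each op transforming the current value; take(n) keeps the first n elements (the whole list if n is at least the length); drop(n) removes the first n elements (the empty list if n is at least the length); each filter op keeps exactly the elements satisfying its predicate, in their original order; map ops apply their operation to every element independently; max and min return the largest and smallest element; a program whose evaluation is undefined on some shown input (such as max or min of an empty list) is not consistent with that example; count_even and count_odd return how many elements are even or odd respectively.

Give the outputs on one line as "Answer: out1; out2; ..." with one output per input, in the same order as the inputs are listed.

1; 2; 6

Execution, op by op:
  [14, -44, 0] -> [-44, 0, 14] -> [44, 0, -14] -> [-14] -> 1
  [26, -1, 49, 22] -> [-1, 22, 26, 49] -> [1, -22, -26, -49] -> [-26, -49] -> 2
  [16, 44, 2, -45, -14, 12, -12, -11] -> [-45, -14, -12, -11, 2, 12, 16, 44] -> [45, 14, 12, 11, -2, -12, -16, -44] -> [12, 11, -2, -12, -16, -44] -> 6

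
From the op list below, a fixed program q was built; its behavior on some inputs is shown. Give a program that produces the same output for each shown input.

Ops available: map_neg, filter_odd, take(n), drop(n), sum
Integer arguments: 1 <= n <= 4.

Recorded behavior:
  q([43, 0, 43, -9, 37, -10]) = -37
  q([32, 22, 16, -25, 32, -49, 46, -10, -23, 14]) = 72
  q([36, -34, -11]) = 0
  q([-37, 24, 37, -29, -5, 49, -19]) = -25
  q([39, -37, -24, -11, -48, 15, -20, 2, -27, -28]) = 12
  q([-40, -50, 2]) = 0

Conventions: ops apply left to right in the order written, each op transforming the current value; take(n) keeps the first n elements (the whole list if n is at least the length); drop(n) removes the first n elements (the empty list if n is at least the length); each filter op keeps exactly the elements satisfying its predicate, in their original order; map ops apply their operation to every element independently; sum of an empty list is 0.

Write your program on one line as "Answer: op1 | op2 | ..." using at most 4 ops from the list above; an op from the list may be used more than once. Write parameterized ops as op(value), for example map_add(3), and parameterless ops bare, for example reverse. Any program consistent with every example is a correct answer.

drop(4) | filter_odd | map_neg | sum

Check, running the answer program on each example:
  [43, 0, 43, -9, 37, -10] -> [37, -10] -> [37] -> [-37] -> -37
  [32, 22, 16, -25, 32, -49, 46, -10, -23, 14] -> [32, -49, 46, -10, -23, 14] -> [-49, -23] -> [49, 23] -> 72
  [36, -34, -11] -> [] -> [] -> [] -> 0
  [-37, 24, 37, -29, -5, 49, -19] -> [-5, 49, -19] -> [-5, 49, -19] -> [5, -49, 19] -> -25
  [39, -37, -24, -11, -48, 15, -20, 2, -27, -28] -> [-48, 15, -20, 2, -27, -28] -> [15, -27] -> [-15, 27] -> 12
  [-40, -50, 2] -> [] -> [] -> [] -> 0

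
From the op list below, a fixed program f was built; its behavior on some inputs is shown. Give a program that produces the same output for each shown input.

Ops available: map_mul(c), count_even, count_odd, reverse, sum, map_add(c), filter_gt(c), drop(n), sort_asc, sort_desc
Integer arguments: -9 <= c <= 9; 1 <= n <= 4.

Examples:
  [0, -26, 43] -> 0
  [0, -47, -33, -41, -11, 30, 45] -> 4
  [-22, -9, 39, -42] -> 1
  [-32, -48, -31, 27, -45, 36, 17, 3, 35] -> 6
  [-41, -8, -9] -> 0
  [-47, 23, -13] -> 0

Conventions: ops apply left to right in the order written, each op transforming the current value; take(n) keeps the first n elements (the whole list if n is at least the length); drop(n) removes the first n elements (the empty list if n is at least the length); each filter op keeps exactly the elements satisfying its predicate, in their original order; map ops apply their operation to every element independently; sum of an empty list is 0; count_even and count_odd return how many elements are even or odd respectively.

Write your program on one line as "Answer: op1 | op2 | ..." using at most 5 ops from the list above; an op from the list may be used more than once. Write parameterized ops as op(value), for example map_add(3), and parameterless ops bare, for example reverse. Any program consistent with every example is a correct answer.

map_mul(4) | reverse | drop(3) | count_even

Check, running the answer program on each example:
  [0, -26, 43] -> [0, -104, 172] -> [172, -104, 0] -> [] -> 0
  [0, -47, -33, -41, -11, 30, 45] -> [0, -188, -132, -164, -44, 120, 180] -> [180, 120, -44, -164, -132, -188, 0] -> [-164, -132, -188, 0] -> 4
  [-22, -9, 39, -42] -> [-88, -36, 156, -168] -> [-168, 156, -36, -88] -> [-88] -> 1
  [-32, -48, -31, 27, -45, 36, 17, 3, 35] -> [-128, -192, -124, 108, -180, 144, 68, 12, 140] -> [140, 12, 68, 144, -180, 108, -124, -192, -128] -> [144, -180, 108, -124, -192, -128] -> 6
  [-41, -8, -9] -> [-164, -32, -36] -> [-36, -32, -164] -> [] -> 0
  [-47, 23, -13] -> [-188, 92, -52] -> [-52, 92, -188] -> [] -> 0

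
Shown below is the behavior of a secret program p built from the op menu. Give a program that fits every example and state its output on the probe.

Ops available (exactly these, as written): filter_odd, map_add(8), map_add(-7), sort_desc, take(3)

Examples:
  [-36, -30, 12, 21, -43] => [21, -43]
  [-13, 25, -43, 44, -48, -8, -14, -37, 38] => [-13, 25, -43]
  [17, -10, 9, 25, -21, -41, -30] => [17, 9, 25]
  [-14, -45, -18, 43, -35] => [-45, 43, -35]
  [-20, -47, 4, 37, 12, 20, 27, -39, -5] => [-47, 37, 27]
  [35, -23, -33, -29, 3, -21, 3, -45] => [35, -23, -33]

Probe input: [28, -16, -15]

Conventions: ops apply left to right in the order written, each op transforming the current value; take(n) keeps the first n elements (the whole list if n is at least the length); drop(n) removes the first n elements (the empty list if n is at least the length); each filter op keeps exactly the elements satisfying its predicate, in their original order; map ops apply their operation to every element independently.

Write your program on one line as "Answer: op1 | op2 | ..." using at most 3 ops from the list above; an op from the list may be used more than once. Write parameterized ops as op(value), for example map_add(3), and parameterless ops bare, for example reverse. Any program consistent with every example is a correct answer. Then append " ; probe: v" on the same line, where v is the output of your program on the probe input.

filter_odd | take(3) ; probe: [-15]

Check, running the answer program on each example:
  [-36, -30, 12, 21, -43] -> [21, -43] -> [21, -43]
  [-13, 25, -43, 44, -48, -8, -14, -37, 38] -> [-13, 25, -43, -37] -> [-13, 25, -43]
  [17, -10, 9, 25, -21, -41, -30] -> [17, 9, 25, -21, -41] -> [17, 9, 25]
  [-14, -45, -18, 43, -35] -> [-45, 43, -35] -> [-45, 43, -35]
  [-20, -47, 4, 37, 12, 20, 27, -39, -5] -> [-47, 37, 27, -39, -5] -> [-47, 37, 27]
  [35, -23, -33, -29, 3, -21, 3, -45] -> [35, -23, -33, -29, 3, -21, 3, -45] -> [35, -23, -33]
  probe: [28, -16, -15] -> [-15] -> [-15]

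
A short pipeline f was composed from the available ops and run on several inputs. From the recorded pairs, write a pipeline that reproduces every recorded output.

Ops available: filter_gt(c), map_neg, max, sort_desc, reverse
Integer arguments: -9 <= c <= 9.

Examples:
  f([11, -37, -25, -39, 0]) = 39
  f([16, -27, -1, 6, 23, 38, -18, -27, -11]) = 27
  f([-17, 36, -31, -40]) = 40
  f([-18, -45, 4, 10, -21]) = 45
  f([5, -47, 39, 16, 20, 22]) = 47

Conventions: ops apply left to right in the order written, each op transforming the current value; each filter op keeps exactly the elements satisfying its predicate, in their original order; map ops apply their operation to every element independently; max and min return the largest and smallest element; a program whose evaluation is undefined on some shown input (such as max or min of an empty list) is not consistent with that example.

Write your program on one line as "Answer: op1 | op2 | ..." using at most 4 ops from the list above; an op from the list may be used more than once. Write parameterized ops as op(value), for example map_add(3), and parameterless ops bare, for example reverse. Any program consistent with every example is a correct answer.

map_neg | reverse | max

Check, running the answer program on each example:
  [11, -37, -25, -39, 0] -> [-11, 37, 25, 39, 0] -> [0, 39, 25, 37, -11] -> 39
  [16, -27, -1, 6, 23, 38, -18, -27, -11] -> [-16, 27, 1, -6, -23, -38, 18, 27, 11] -> [11, 27, 18, -38, -23, -6, 1, 27, -16] -> 27
  [-17, 36, -31, -40] -> [17, -36, 31, 40] -> [40, 31, -36, 17] -> 40
  [-18, -45, 4, 10, -21] -> [18, 45, -4, -10, 21] -> [21, -10, -4, 45, 18] -> 45
  [5, -47, 39, 16, 20, 22] -> [-5, 47, -39, -16, -20, -22] -> [-22, -20, -16, -39, 47, -5] -> 47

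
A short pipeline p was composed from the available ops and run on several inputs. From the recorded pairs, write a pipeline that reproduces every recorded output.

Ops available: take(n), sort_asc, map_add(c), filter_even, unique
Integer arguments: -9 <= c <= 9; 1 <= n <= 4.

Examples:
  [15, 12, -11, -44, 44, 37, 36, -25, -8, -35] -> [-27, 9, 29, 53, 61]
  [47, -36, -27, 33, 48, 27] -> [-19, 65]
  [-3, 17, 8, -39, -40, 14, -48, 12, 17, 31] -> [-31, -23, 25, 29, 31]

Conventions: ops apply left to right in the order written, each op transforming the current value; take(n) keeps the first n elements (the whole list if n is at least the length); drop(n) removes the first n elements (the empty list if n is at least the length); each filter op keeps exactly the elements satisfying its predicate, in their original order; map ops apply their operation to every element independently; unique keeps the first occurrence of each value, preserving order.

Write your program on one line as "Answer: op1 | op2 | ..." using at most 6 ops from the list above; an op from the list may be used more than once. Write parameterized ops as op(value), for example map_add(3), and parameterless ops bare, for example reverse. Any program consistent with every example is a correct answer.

unique | filter_even | map_add(9) | sort_asc | map_add(8)

Check, running the answer program on each example:
  [15, 12, -11, -44, 44, 37, 36, -25, -8, -35] -> [15, 12, -11, -44, 44, 37, 36, -25, -8, -35] -> [12, -44, 44, 36, -8] -> [21, -35, 53, 45, 1] -> [-35, 1, 21, 45, 53] -> [-27, 9, 29, 53, 61]
  [47, -36, -27, 33, 48, 27] -> [47, -36, -27, 33, 48, 27] -> [-36, 48] -> [-27, 57] -> [-27, 57] -> [-19, 65]
  [-3, 17, 8, -39, -40, 14, -48, 12, 17, 31] -> [-3, 17, 8, -39, -40, 14, -48, 12, 31] -> [8, -40, 14, -48, 12] -> [17, -31, 23, -39, 21] -> [-39, -31, 17, 21, 23] -> [-31, -23, 25, 29, 31]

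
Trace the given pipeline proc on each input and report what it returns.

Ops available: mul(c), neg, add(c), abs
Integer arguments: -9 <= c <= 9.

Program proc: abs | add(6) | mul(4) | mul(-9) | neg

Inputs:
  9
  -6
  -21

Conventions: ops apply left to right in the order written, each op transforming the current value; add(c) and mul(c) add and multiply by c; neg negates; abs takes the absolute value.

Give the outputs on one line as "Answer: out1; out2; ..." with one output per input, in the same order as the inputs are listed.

540; 432; 972

Execution, op by op:
  9 -> 9 -> 15 -> 60 -> -540 -> 540
  -6 -> 6 -> 12 -> 48 -> -432 -> 432
  -21 -> 21 -> 27 -> 108 -> -972 -> 972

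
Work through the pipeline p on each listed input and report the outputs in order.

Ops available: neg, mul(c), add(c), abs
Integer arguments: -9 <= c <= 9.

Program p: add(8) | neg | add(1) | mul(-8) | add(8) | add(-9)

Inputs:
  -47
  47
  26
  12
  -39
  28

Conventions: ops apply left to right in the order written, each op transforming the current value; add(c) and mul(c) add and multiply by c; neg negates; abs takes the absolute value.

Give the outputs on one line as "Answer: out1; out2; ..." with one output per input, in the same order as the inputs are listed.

-321; 431; 263; 151; -257; 279

Execution, op by op:
  -47 -> -39 -> 39 -> 40 -> -320 -> -312 -> -321
  47 -> 55 -> -55 -> -54 -> 432 -> 440 -> 431
  26 -> 34 -> -34 -> -33 -> 264 -> 272 -> 263
  12 -> 20 -> -20 -> -19 -> 152 -> 160 -> 151
  -39 -> -31 -> 31 -> 32 -> -256 -> -248 -> -257
  28 -> 36 -> -36 -> -35 -> 280 -> 288 -> 279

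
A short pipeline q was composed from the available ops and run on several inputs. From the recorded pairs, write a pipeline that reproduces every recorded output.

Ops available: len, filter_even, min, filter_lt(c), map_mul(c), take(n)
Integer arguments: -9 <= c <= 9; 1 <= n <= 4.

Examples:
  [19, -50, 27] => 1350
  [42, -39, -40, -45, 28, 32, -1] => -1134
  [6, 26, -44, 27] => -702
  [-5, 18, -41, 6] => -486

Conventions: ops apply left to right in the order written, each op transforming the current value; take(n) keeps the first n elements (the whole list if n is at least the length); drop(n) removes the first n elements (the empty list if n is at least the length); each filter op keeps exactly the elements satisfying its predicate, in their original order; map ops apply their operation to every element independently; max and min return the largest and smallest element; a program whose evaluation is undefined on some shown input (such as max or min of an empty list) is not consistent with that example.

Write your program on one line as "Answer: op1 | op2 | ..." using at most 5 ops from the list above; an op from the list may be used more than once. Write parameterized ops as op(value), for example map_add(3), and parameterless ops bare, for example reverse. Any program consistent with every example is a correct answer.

filter_even | map_mul(3) | map_mul(-9) | min

Check, running the answer program on each example:
  [19, -50, 27] -> [-50] -> [-150] -> [1350] -> 1350
  [42, -39, -40, -45, 28, 32, -1] -> [42, -40, 28, 32] -> [126, -120, 84, 96] -> [-1134, 1080, -756, -864] -> -1134
  [6, 26, -44, 27] -> [6, 26, -44] -> [18, 78, -132] -> [-162, -702, 1188] -> -702
  [-5, 18, -41, 6] -> [18, 6] -> [54, 18] -> [-486, -162] -> -486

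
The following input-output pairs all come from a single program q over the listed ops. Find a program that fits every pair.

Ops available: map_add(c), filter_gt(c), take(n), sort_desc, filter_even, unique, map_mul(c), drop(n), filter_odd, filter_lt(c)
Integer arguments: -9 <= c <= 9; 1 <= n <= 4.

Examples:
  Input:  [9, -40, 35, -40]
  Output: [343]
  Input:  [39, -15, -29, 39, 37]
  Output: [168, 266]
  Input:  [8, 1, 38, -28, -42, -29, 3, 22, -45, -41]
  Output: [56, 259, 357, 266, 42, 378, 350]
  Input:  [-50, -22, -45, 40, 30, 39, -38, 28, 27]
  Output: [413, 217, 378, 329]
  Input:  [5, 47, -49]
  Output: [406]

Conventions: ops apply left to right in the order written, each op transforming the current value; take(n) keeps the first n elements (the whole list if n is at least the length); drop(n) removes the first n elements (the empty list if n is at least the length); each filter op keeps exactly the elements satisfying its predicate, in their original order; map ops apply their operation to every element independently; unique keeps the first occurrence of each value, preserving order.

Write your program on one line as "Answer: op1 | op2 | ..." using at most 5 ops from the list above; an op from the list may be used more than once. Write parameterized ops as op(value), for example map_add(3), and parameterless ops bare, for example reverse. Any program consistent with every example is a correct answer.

filter_lt(5) | map_add(-9) | map_mul(-7) | unique

Check, running the answer program on each example:
  [9, -40, 35, -40] -> [-40, -40] -> [-49, -49] -> [343, 343] -> [343]
  [39, -15, -29, 39, 37] -> [-15, -29] -> [-24, -38] -> [168, 266] -> [168, 266]
  [8, 1, 38, -28, -42, -29, 3, 22, -45, -41] -> [1, -28, -42, -29, 3, -45, -41] -> [-8, -37, -51, -38, -6, -54, -50] -> [56, 259, 357, 266, 42, 378, 350] -> [56, 259, 357, 266, 42, 378, 350]
  [-50, -22, -45, 40, 30, 39, -38, 28, 27] -> [-50, -22, -45, -38] -> [-59, -31, -54, -47] -> [413, 217, 378, 329] -> [413, 217, 378, 329]
  [5, 47, -49] -> [-49] -> [-58] -> [406] -> [406]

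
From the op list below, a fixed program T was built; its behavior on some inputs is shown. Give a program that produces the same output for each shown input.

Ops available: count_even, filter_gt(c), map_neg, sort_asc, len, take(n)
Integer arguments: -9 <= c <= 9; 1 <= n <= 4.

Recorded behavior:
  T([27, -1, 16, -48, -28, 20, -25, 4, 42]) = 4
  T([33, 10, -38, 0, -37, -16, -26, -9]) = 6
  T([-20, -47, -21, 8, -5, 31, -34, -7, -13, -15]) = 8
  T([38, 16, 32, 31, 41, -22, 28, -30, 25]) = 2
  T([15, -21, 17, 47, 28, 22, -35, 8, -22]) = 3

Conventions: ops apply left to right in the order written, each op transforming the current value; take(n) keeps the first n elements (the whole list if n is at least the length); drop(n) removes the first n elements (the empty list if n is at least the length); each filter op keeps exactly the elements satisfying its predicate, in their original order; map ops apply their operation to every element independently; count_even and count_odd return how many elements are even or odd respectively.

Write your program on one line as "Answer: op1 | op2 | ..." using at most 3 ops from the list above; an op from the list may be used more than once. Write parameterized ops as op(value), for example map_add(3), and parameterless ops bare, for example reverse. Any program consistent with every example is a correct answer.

map_neg | filter_gt(-3) | len

Check, running the answer program on each example:
  [27, -1, 16, -48, -28, 20, -25, 4, 42] -> [-27, 1, -16, 48, 28, -20, 25, -4, -42] -> [1, 48, 28, 25] -> 4
  [33, 10, -38, 0, -37, -16, -26, -9] -> [-33, -10, 38, 0, 37, 16, 26, 9] -> [38, 0, 37, 16, 26, 9] -> 6
  [-20, -47, -21, 8, -5, 31, -34, -7, -13, -15] -> [20, 47, 21, -8, 5, -31, 34, 7, 13, 15] -> [20, 47, 21, 5, 34, 7, 13, 15] -> 8
  [38, 16, 32, 31, 41, -22, 28, -30, 25] -> [-38, -16, -32, -31, -41, 22, -28, 30, -25] -> [22, 30] -> 2
  [15, -21, 17, 47, 28, 22, -35, 8, -22] -> [-15, 21, -17, -47, -28, -22, 35, -8, 22] -> [21, 35, 22] -> 3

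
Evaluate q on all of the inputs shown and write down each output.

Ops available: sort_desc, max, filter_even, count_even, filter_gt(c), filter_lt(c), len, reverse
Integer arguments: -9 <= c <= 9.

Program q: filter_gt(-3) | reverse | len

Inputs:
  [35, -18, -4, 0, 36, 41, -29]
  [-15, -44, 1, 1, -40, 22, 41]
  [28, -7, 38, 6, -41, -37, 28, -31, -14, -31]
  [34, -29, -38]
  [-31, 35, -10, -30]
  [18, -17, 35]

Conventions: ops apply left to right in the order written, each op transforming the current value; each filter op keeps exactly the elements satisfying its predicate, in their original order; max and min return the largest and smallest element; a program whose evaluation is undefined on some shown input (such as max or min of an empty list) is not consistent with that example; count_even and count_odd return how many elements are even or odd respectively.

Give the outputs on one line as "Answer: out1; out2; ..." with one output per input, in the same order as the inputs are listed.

Execution, op by op:
  [35, -18, -4, 0, 36, 41, -29] -> [35, 0, 36, 41] -> [41, 36, 0, 35] -> 4
  [-15, -44, 1, 1, -40, 22, 41] -> [1, 1, 22, 41] -> [41, 22, 1, 1] -> 4
  [28, -7, 38, 6, -41, -37, 28, -31, -14, -31] -> [28, 38, 6, 28] -> [28, 6, 38, 28] -> 4
  [34, -29, -38] -> [34] -> [34] -> 1
  [-31, 35, -10, -30] -> [35] -> [35] -> 1
  [18, -17, 35] -> [18, 35] -> [35, 18] -> 2

4; 4; 4; 1; 1; 2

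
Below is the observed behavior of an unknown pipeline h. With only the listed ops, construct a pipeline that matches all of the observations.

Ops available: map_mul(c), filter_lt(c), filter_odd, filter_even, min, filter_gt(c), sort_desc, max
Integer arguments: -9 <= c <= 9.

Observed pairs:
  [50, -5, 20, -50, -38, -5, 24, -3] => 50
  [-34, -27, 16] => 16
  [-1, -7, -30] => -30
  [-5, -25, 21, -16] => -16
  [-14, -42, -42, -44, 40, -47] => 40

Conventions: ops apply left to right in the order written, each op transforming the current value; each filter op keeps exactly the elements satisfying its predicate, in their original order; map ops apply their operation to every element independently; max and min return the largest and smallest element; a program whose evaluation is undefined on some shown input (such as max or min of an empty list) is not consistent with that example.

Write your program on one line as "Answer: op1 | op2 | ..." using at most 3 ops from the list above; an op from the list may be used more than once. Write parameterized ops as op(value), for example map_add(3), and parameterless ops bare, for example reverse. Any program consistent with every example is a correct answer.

filter_even | max

Check, running the answer program on each example:
  [50, -5, 20, -50, -38, -5, 24, -3] -> [50, 20, -50, -38, 24] -> 50
  [-34, -27, 16] -> [-34, 16] -> 16
  [-1, -7, -30] -> [-30] -> -30
  [-5, -25, 21, -16] -> [-16] -> -16
  [-14, -42, -42, -44, 40, -47] -> [-14, -42, -42, -44, 40] -> 40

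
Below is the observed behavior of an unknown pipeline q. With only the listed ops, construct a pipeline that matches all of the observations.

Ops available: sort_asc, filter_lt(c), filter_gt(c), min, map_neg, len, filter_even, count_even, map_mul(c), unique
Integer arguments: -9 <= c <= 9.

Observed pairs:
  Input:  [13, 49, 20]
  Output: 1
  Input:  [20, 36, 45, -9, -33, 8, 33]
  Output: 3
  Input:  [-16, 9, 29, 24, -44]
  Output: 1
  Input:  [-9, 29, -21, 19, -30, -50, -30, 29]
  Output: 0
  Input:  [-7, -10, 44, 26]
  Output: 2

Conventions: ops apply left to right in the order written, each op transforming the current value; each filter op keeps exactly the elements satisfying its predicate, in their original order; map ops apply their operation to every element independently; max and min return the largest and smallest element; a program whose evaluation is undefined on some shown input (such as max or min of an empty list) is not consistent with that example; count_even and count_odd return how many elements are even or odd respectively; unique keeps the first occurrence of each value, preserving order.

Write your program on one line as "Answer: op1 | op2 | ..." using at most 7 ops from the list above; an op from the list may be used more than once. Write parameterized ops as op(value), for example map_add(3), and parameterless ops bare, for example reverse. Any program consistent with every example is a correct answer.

map_neg | filter_lt(1) | map_neg | filter_even | map_neg | len

Check, running the answer program on each example:
  [13, 49, 20] -> [-13, -49, -20] -> [-13, -49, -20] -> [13, 49, 20] -> [20] -> [-20] -> 1
  [20, 36, 45, -9, -33, 8, 33] -> [-20, -36, -45, 9, 33, -8, -33] -> [-20, -36, -45, -8, -33] -> [20, 36, 45, 8, 33] -> [20, 36, 8] -> [-20, -36, -8] -> 3
  [-16, 9, 29, 24, -44] -> [16, -9, -29, -24, 44] -> [-9, -29, -24] -> [9, 29, 24] -> [24] -> [-24] -> 1
  [-9, 29, -21, 19, -30, -50, -30, 29] -> [9, -29, 21, -19, 30, 50, 30, -29] -> [-29, -19, -29] -> [29, 19, 29] -> [] -> [] -> 0
  [-7, -10, 44, 26] -> [7, 10, -44, -26] -> [-44, -26] -> [44, 26] -> [44, 26] -> [-44, -26] -> 2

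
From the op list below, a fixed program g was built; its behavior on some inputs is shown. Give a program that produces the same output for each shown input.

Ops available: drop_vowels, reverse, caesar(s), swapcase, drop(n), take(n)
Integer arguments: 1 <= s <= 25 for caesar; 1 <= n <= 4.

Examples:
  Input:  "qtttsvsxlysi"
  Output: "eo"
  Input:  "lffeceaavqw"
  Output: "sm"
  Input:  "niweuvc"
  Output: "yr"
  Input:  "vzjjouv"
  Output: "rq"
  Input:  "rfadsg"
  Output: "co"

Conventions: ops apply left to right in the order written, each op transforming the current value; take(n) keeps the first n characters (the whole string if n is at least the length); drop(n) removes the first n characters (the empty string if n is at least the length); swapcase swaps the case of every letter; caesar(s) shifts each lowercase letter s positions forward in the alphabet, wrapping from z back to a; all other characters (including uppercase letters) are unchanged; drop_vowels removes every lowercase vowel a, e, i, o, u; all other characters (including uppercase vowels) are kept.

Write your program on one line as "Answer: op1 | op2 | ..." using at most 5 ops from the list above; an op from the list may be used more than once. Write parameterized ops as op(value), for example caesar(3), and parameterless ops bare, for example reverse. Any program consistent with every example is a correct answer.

caesar(21) | drop(2) | reverse | caesar(1) | take(2)

Check, running the answer program on each example:
  "qtttsvsxlysi" -> "looonqnsgtnd" -> "oonqnsgtnd" -> "dntgsnqnoo" -> "eouhtoropp" -> "eo"
  "lffeceaavqw" -> "gaazxzvvqlr" -> "azxzvvqlr" -> "rlqvvzxza" -> "smrwwayab" -> "sm"
  "niweuvc" -> "idrzpqx" -> "rzpqx" -> "xqpzr" -> "yrqas" -> "yr"
  "vzjjouv" -> "queejpq" -> "eejpq" -> "qpjee" -> "rqkff" -> "rq"
  "rfadsg" -> "mavynb" -> "vynb" -> "bnyv" -> "cozw" -> "co"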